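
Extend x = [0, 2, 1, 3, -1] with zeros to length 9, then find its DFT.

Original 5-point DFT: [5, -2.9271-1.6776i, 0.4271-3.6655i, 0.4271+3.6655i, -2.9271+1.6776i]
Zero-padded 9-point DFT provides frequency interpolation.

DFT_9([x, 0, ...]) = [5, 1.1454-4.5264i, -2.8584-0.3563i, 2, -2.7870-3.6241i, -2.7870+3.6241i, 2, -2.8584+0.3563i, 1.1454+4.5264i]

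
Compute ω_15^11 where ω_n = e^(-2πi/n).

ω_15^11 = e^(-2πi·11/15)
= cos(-2π·11/15) + i·sin(-2π·11/15)
= cos(-22π/15) + i·sin(-22π/15)

ω_15^11 = cos(-22π/15) + i·sin(-22π/15) = -0.1045+0.9945i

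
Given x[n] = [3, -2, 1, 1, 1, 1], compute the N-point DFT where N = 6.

X[k] = Σ(n=0 to 5) x[n] · ω_6^(nk)
where ω_6 = e^(-2πi/6)

Computing each X[k]:
X[0] = 5
X[1] = 0.5000+2.5981i
X[2] = 3.5000+2.5981i
X[3] = 5
X[4] = 3.5000-2.5981i
X[5] = 0.5000-2.5981i

X = [5, 0.5000+2.5981i, 3.5000+2.5981i, 5, 3.5000-2.5981i, 0.5000-2.5981i]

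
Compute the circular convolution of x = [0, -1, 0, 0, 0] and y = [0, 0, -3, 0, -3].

(x ⊛ y)[n] = Σ(m=0 to 4) x[m] · y[(n-m) mod 5]

Computing each output sample:
(x ⊛ y)[0] = 3
(x ⊛ y)[1] = 0
(x ⊛ y)[2] = 0
(x ⊛ y)[3] = 3
(x ⊛ y)[4] = 0

x ⊛ y = [3, 0, 0, 3, 0]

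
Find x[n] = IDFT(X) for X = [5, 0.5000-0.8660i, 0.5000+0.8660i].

x[n] = (1/3) Σ(k=0 to 2) X[k] · e^(2πikn/3)

Computing each x[n]:
x[0] = 2
x[1] = 2
x[2] = 1

x = [2, 2, 1]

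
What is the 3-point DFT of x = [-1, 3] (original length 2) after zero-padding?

Original 2-point DFT: [2, -4]
Zero-padded 3-point DFT provides frequency interpolation.

DFT_3([x, 0, ...]) = [2, -2.5000-2.5981i, -2.5000+2.5981i]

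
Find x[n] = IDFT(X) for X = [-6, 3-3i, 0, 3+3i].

x[n] = (1/4) Σ(k=0 to 3) X[k] · e^(2πikn/4)

Computing each x[n]:
x[0] = 0
x[1] = 0
x[2] = -3
x[3] = -3

x = [0, 0, -3, -3]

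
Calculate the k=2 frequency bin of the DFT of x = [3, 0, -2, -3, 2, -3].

X[2] = Σ(n=0 to 5) x[n] · ω_6^(2n) where ω_6 = e^(-2πi/6)
= (3)·ω_6^0 + (0)·ω_6^2 + (-2)·ω_6^4 + (-3)·ω_6^6 + (2)·ω_6^8 + (-3)·ω_6^10

X[2] = 1.5000-6.0622i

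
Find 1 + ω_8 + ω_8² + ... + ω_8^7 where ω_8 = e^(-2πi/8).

Sum of all nth roots of unity equals 0 for n > 1 (geometric series with r ≠ 1).

0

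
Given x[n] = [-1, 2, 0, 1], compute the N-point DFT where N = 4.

X[k] = Σ(n=0 to 3) x[n] · ω_4^(nk)
where ω_4 = e^(-2πi/4)

Computing each X[k]:
X[0] = 2
X[1] = -1-1i
X[2] = -4
X[3] = -1+1i

X = [2, -1-1i, -4, -1+1i]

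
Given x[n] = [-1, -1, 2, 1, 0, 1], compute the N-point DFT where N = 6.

X[k] = Σ(n=0 to 5) x[n] · ω_6^(nk)
where ω_6 = e^(-2πi/6)

Computing each X[k]:
X[0] = 2
X[1] = -3
X[2] = -1.0000+3.4641i
X[3] = 0
X[4] = -1.0000-3.4641i
X[5] = -3

X = [2, -3, -1.0000+3.4641i, 0, -1.0000-3.4641i, -3]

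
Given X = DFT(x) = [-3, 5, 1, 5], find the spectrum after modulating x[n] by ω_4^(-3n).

Modulation property: DFT(ω_4^(-3n)·x[n]) = X[(k-3) mod 4], so circularly shift X by 3 positions.

X[k-3] = [5, 1, 5, -3]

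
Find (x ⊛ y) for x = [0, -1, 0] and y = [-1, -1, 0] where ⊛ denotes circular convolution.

(x ⊛ y)[n] = Σ(m=0 to 2) x[m] · y[(n-m) mod 3]

Computing each output sample:
(x ⊛ y)[0] = 0
(x ⊛ y)[1] = 1
(x ⊛ y)[2] = 1

x ⊛ y = [0, 1, 1]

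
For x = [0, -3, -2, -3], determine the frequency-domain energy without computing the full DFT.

Parseval: Σ|x[n]|² = (1/N)Σ|X[k]|², so Σ|X[k]|² = N·Σ|x[n]|² = 4·22.0000

Σ|X[k]|² = N·Σ|x[n]|² = 4·22.0000 = 88.0000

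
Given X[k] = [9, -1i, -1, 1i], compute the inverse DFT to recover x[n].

x[n] = (1/4) Σ(k=0 to 3) X[k] · e^(2πikn/4)

Computing each x[n]:
x[0] = 2
x[1] = 3
x[2] = 2
x[3] = 2

x = [2, 3, 2, 2]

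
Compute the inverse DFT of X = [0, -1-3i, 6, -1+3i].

x[n] = (1/4) Σ(k=0 to 3) X[k] · e^(2πikn/4)

Computing each x[n]:
x[0] = 1
x[1] = 0
x[2] = 2
x[3] = -3

x = [1, 0, 2, -3]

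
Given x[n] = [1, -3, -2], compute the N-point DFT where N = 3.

X[k] = Σ(n=0 to 2) x[n] · ω_3^(nk)
where ω_3 = e^(-2πi/3)

Computing each X[k]:
X[0] = -4
X[1] = 3.5000+0.8660i
X[2] = 3.5000-0.8660i

X = [-4, 3.5000+0.8660i, 3.5000-0.8660i]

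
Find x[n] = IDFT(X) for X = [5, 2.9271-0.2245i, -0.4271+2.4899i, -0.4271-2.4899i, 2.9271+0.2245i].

x[n] = (1/5) Σ(k=0 to 4) X[k] · e^(2πikn/5)

Computing each x[n]:
x[0] = 2
x[1] = 1
x[2] = 1
x[3] = -1
x[4] = 2

x = [2, 1, 1, -1, 2]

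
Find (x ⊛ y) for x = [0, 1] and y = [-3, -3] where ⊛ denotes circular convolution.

(x ⊛ y)[n] = Σ(m=0 to 1) x[m] · y[(n-m) mod 2]

Computing each output sample:
(x ⊛ y)[0] = -3
(x ⊛ y)[1] = -3

x ⊛ y = [-3, -3]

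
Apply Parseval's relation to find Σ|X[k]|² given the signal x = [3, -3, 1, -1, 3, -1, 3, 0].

Parseval: Σ|x[n]|² = (1/N)Σ|X[k]|², so Σ|X[k]|² = N·Σ|x[n]|² = 8·39.0000

Σ|X[k]|² = N·Σ|x[n]|² = 8·39.0000 = 312.0000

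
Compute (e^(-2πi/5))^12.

Since ω_5^5 = 1, powers reduce modulo 5.
12 mod 5 = 2
So ω_5^12 = ω_5^2 = e^(-2πi·2/5)

ω_5^12 = ω_5^2 = -0.8090-0.5878i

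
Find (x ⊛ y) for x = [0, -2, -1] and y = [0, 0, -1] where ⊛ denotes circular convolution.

(x ⊛ y)[n] = Σ(m=0 to 2) x[m] · y[(n-m) mod 3]

Computing each output sample:
(x ⊛ y)[0] = 2
(x ⊛ y)[1] = 1
(x ⊛ y)[2] = 0

x ⊛ y = [2, 1, 0]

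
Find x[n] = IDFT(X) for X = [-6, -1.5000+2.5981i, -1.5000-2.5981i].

x[n] = (1/3) Σ(k=0 to 2) X[k] · e^(2πikn/3)

Computing each x[n]:
x[0] = -3
x[1] = -3
x[2] = 0

x = [-3, -3, 0]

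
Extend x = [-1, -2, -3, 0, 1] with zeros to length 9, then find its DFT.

Original 5-point DFT: [-5, 1.1180+4.6165i, -1.1180-1.0898i, -1.1180+1.0898i, 1.1180-4.6165i]
Zero-padded 9-point DFT provides frequency interpolation.

DFT_9([x, 0, ...]) = [-5, -3.9927+3.8980i, 2.2378+3.6385i, 1.0000-1.7321i, -1.2451-0.2595i, -1.2451+0.2595i, 1.0000+1.7321i, 2.2378-3.6385i, -3.9927-3.8980i]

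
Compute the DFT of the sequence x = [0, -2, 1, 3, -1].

X[k] = Σ(n=0 to 4) x[n] · ω_5^(nk)
where ω_5 = e^(-2πi/5)

Computing each X[k]:
X[0] = 1
X[1] = -4.1631+2.1266i
X[2] = 3.6631-1.3143i
X[3] = 3.6631+1.3143i
X[4] = -4.1631-2.1266i

X = [1, -4.1631+2.1266i, 3.6631-1.3143i, 3.6631+1.3143i, -4.1631-2.1266i]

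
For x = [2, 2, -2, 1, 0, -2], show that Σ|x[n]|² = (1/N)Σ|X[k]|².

Time domain:
Σ|x[n]|² = |2|² + |2|² + |-2|² + |1|² + |0|² + |-2|² = 17.0000

Frequency domain:
(1/6)Σ|X[k]|² = (1/6)(|1|² + |2.0000-1.7321i|² + |4.0000-5.1962i|² + |-1|² + |4.0000+5.1962i|² + |2.0000+1.7321i|²) = (1/6)·102.0000 = 17.0000

Both sides agree, confirming Parseval's theorem.

Σ|x[n]|² = (1/N)Σ|X[k]|² = 17.0000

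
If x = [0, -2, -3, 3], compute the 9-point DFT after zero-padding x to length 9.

Original 4-point DFT: [-2, 3+5i, -4, 3-5i]
Zero-padded 9-point DFT provides frequency interpolation.

DFT_9([x, 0, ...]) = [-2, -3.5530+1.6419i, 0.9718+5.5938i, 5.5000-0.8660i, -1.9187-3.8424i, -1.9187+3.8424i, 5.5000+0.8660i, 0.9718-5.5938i, -3.5530-1.6419i]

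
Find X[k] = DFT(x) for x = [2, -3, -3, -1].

X[k] = Σ(n=0 to 3) x[n] · ω_4^(nk)
where ω_4 = e^(-2πi/4)

Computing each X[k]:
X[0] = -5
X[1] = 5+2i
X[2] = 3
X[3] = 5-2i

X = [-5, 5+2i, 3, 5-2i]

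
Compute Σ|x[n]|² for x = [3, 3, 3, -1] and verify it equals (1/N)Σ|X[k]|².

Time domain:
Σ|x[n]|² = |3|² + |3|² + |3|² + |-1|² = 28.0000

Frequency domain:
(1/4)Σ|X[k]|² = (1/4)(|8|² + |-4i|² + |4|² + |4i|²) = (1/4)·112.0000 = 28.0000

Both sides agree, confirming Parseval's theorem.

Σ|x[n]|² = (1/N)Σ|X[k]|² = 28.0000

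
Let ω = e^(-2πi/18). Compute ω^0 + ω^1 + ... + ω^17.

Sum of all nth roots of unity equals 0 for n > 1 (geometric series with r ≠ 1).

0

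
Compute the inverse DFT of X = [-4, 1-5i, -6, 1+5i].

x[n] = (1/4) Σ(k=0 to 3) X[k] · e^(2πikn/4)

Computing each x[n]:
x[0] = -2
x[1] = 3
x[2] = -3
x[3] = -2

x = [-2, 3, -3, -2]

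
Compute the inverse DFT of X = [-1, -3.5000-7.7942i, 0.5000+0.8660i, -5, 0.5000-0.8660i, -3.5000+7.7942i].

x[n] = (1/6) Σ(k=0 to 5) X[k] · e^(2πikn/6)

Computing each x[n]:
x[0] = -2
x[1] = 2
x[2] = 2
x[3] = 2
x[4] = -3
x[5] = -2

x = [-2, 2, 2, 2, -3, -2]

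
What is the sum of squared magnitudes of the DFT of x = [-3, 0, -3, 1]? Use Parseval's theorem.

Parseval: Σ|x[n]|² = (1/N)Σ|X[k]|², so Σ|X[k]|² = N·Σ|x[n]|² = 4·19.0000

Σ|X[k]|² = N·Σ|x[n]|² = 4·19.0000 = 76.0000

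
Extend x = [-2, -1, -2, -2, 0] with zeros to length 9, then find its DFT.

Original 5-point DFT: [-7, 0.9271+0.9511i, -2.4271+0.5878i, -2.4271-0.5878i, 0.9271-0.9511i]
Zero-padded 9-point DFT provides frequency interpolation.

DFT_9([x, 0, ...]) = [-7, -2.1133+4.3445i, 0.7057-0.0632i, -2.5000-0.8660i, -1.5924+0.7885i, -1.5924-0.7885i, -2.5000+0.8660i, 0.7057+0.0632i, -2.1133-4.3445i]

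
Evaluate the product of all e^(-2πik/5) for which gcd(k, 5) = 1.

The primitive 5th roots of unity are ω_5^k for k coprime to 5: k ∈ {1, 2, 3, 4}
Their product equals the constant term of the cyclotomic polynomial Φ_5(x) up to sign.
For n ≥ 3, the product of all primitive nth roots of unity is 1. (For n=1 it is 1; for n=2 it is -1.)

1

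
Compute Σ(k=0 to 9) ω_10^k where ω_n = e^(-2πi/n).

Sum of all nth roots of unity equals 0 for n > 1 (geometric series with r ≠ 1).

0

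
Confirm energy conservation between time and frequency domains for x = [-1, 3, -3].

Time domain:
Σ|x[n]|² = |-1|² + |3|² + |-3|² = 19.0000

Frequency domain:
(1/3)Σ|X[k]|² = (1/3)(|-1|² + |-1.0000-5.1962i|² + |-1.0000+5.1962i|²) = (1/3)·57.0000 = 19.0000

Both sides agree, confirming Parseval's theorem.

Σ|x[n]|² = (1/N)Σ|X[k]|² = 19.0000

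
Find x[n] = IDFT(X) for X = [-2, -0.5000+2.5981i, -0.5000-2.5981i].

x[n] = (1/3) Σ(k=0 to 2) X[k] · e^(2πikn/3)

Computing each x[n]:
x[0] = -1
x[1] = -2
x[2] = 1

x = [-1, -2, 1]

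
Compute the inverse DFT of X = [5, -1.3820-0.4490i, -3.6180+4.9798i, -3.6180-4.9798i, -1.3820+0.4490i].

x[n] = (1/5) Σ(k=0 to 4) X[k] · e^(2πikn/5)

Computing each x[n]:
x[0] = -1
x[1] = 1
x[2] = 3
x[3] = -1
x[4] = 3

x = [-1, 1, 3, -1, 3]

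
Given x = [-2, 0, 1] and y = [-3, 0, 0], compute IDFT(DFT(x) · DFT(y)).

(x ⊛ y)[n] = Σ(m=0 to 2) x[m] · y[(n-m) mod 3]

Computing each output sample:
(x ⊛ y)[0] = 6
(x ⊛ y)[1] = 0
(x ⊛ y)[2] = -3

x ⊛ y = [6, 0, -3]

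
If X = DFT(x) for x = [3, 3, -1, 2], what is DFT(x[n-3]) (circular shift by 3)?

Time shift by 3: X_shifted[k] = ω_4^(3k) · X[k]
Shifted x = [3, -1, 2, 3]

DFT(x[n-3]) = [7, 1+4i, 3, 1-4i]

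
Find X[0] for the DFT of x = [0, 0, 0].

X[0] = Σ(n=0 to 2) x[n] · ω_3^0 = Σ x[n]
= (0) + (0) + (0)

X[0] = 0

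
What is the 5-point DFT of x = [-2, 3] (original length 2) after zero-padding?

Original 2-point DFT: [1, -5]
Zero-padded 5-point DFT provides frequency interpolation.

DFT_5([x, 0, ...]) = [1, -1.0729-2.8532i, -4.4271-1.7634i, -4.4271+1.7634i, -1.0729+2.8532i]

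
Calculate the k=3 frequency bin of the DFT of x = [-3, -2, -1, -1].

X[3] = Σ(n=0 to 3) x[n] · ω_4^(3n) where ω_4 = e^(-2πi/4)
= (-3)·ω_4^0 + (-2)·ω_4^3 + (-1)·ω_4^6 + (-1)·ω_4^9

X[3] = -2-1i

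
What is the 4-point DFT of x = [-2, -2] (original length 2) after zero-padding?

Original 2-point DFT: [-4, 0]
Zero-padded 4-point DFT provides frequency interpolation.

DFT_4([x, 0, ...]) = [-4, -2+2i, 0, -2-2i]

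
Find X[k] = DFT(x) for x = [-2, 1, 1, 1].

X[k] = Σ(n=0 to 3) x[n] · ω_4^(nk)
where ω_4 = e^(-2πi/4)

Computing each X[k]:
X[0] = 1
X[1] = -3
X[2] = -3
X[3] = -3

X = [1, -3, -3, -3]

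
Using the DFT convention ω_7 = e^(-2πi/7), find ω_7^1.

ω_7^1 = e^(-2πi·1/7)
= cos(-2π·1/7) + i·sin(-2π·1/7)
= cos(-2π/7) + i·sin(-2π/7)

ω_7^1 = cos(-2π/7) + i·sin(-2π/7) = 0.6235-0.7818i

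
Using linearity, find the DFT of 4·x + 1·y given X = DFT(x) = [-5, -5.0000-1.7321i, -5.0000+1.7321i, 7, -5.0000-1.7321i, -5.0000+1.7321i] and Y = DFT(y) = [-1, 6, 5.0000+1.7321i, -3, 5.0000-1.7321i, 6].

By linearity: DFT(4x + 1y) = 4·DFT(x) + 1·DFT(y)
= 4·[-5, -5.0000-1.7321i, -5.0000+1.7321i, 7, -5.0000-1.7321i, -5.0000+1.7321i] + 1·[-1, 6, 5.0000+1.7321i, -3, 5.0000-1.7321i, 6]

Computing element-wise:
Z[0] = 4·(-5) + 1·(-1) = -21
Z[1] = 4·(-5.0000-1.7321i) + 1·(6) = -14.0000-6.9284i
Z[2] = 4·(-5.0000+1.7321i) + 1·(5.0000+1.7321i) = -15.0000+8.6605i
Z[3] = 4·(7) + 1·(-3) = 25
Z[4] = 4·(-5.0000-1.7321i) + 1·(5.0000-1.7321i) = -15.0000-8.6605i
Z[5] = 4·(-5.0000+1.7321i) + 1·(6) = -14.0000+6.9284i

DFT(4x + 1y) = 4·X + 1·Y = [-21, -14.0000-6.9284i, -15.0000+8.6605i, 25, -15.0000-8.6605i, -14.0000+6.9284i]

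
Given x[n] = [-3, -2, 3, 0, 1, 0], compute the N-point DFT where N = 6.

X[k] = Σ(n=0 to 5) x[n] · ω_6^(nk)
where ω_6 = e^(-2πi/6)

Computing each X[k]:
X[0] = -1
X[1] = -6
X[2] = -4.0000+3.4641i
X[3] = 3
X[4] = -4.0000-3.4641i
X[5] = -6

X = [-1, -6, -4.0000+3.4641i, 3, -4.0000-3.4641i, -6]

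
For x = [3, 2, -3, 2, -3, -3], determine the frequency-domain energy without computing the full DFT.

Parseval: Σ|x[n]|² = (1/N)Σ|X[k]|², so Σ|X[k]|² = N·Σ|x[n]|² = 6·44.0000

Σ|X[k]|² = N·Σ|x[n]|² = 6·44.0000 = 264.0000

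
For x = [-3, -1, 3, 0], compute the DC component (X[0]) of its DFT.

X[0] = Σ(n=0 to 3) x[n] · ω_4^0 = Σ x[n]
= (-3) + (-1) + (3) + (0)

X[0] = -1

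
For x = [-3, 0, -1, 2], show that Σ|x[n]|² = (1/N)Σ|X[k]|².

Time domain:
Σ|x[n]|² = |-3|² + |0|² + |-1|² + |2|² = 14.0000

Frequency domain:
(1/4)Σ|X[k]|² = (1/4)(|-2|² + |-2+2i|² + |-6|² + |-2-2i|²) = (1/4)·56.0000 = 14.0000

Both sides agree, confirming Parseval's theorem.

Σ|x[n]|² = (1/N)Σ|X[k]|² = 14.0000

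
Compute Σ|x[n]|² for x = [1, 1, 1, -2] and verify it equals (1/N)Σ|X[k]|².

Time domain:
Σ|x[n]|² = |1|² + |1|² + |1|² + |-2|² = 7.0000

Frequency domain:
(1/4)Σ|X[k]|² = (1/4)(|1|² + |-3i|² + |3|² + |3i|²) = (1/4)·28.0000 = 7.0000

Both sides agree, confirming Parseval's theorem.

Σ|x[n]|² = (1/N)Σ|X[k]|² = 7.0000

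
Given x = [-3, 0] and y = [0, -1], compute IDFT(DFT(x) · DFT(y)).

(x ⊛ y)[n] = Σ(m=0 to 1) x[m] · y[(n-m) mod 2]

Computing each output sample:
(x ⊛ y)[0] = 0
(x ⊛ y)[1] = 3

x ⊛ y = [0, 3]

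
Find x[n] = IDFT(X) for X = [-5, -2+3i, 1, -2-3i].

x[n] = (1/4) Σ(k=0 to 3) X[k] · e^(2πikn/4)

Computing each x[n]:
x[0] = -2
x[1] = -3
x[2] = 0
x[3] = 0

x = [-2, -3, 0, 0]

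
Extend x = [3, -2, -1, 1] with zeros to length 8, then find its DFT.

Original 4-point DFT: [1, 4+3i, 3, 4-3i]
Zero-padded 8-point DFT provides frequency interpolation.

DFT_8([x, 0, ...]) = [1, 0.8787+1.7071i, 4+3i, 5.1213-0.2929i, 3, 5.1213+0.2929i, 4-3i, 0.8787-1.7071i]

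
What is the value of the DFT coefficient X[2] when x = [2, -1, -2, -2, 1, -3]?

X[2] = Σ(n=0 to 5) x[n] · ω_6^(2n) where ω_6 = e^(-2πi/6)
= (2)·ω_6^0 + (-1)·ω_6^2 + (-2)·ω_6^4 + (-2)·ω_6^6 + (1)·ω_6^8 + (-3)·ω_6^10

X[2] = 2.5000-4.3301i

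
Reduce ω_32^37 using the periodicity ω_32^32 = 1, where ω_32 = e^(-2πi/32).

Since ω_32^32 = 1, powers reduce modulo 32.
37 mod 32 = 5
So ω_32^37 = ω_32^5 = e^(-2πi·5/32)

ω_32^37 = ω_32^5 = 0.5556-0.8315i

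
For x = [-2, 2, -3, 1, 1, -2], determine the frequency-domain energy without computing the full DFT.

Parseval: Σ|x[n]|² = (1/N)Σ|X[k]|², so Σ|X[k]|² = N·Σ|x[n]|² = 6·23.0000

Σ|X[k]|² = N·Σ|x[n]|² = 6·23.0000 = 138.0000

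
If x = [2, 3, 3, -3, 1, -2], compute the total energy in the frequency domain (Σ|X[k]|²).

Parseval: Σ|x[n]|² = (1/N)Σ|X[k]|², so Σ|X[k]|² = N·Σ|x[n]|² = 6·36.0000

Σ|X[k]|² = N·Σ|x[n]|² = 6·36.0000 = 216.0000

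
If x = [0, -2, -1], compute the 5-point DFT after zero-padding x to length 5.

Original 3-point DFT: [-3, 1.5000+0.8660i, 1.5000-0.8660i]
Zero-padded 5-point DFT provides frequency interpolation.

DFT_5([x, 0, ...]) = [-3, 0.1910+2.4899i, 1.3090+0.2245i, 1.3090-0.2245i, 0.1910-2.4899i]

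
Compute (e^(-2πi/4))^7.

Since ω_4^4 = 1, powers reduce modulo 4.
7 mod 4 = 3
So ω_4^7 = ω_4^3 = e^(-2πi·3/4)

ω_4^7 = ω_4^3 = 1i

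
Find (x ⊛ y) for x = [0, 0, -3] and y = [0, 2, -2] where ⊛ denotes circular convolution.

(x ⊛ y)[n] = Σ(m=0 to 2) x[m] · y[(n-m) mod 3]

Computing each output sample:
(x ⊛ y)[0] = -6
(x ⊛ y)[1] = 6
(x ⊛ y)[2] = 0

x ⊛ y = [-6, 6, 0]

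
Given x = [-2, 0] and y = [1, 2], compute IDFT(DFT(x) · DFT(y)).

(x ⊛ y)[n] = Σ(m=0 to 1) x[m] · y[(n-m) mod 2]

Computing each output sample:
(x ⊛ y)[0] = -2
(x ⊛ y)[1] = -4

x ⊛ y = [-2, -4]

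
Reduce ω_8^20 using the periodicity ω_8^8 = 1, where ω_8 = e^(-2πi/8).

Since ω_8^8 = 1, powers reduce modulo 8.
20 mod 8 = 4
So ω_8^20 = ω_8^4 = e^(-2πi·4/8)

ω_8^20 = ω_8^4 = -1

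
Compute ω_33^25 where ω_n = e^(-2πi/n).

ω_33^25 = e^(-2πi·25/33)
= cos(-2π·25/33) + i·sin(-2π·25/33)
= cos(-50π/33) + i·sin(-50π/33)

ω_33^25 = cos(-50π/33) + i·sin(-50π/33) = 0.0476+0.9989i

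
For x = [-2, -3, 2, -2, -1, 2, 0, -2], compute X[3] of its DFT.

X[3] = Σ(n=0 to 7) x[n] · ω_8^(3n) where ω_8 = e^(-2πi/8)
= (-2)·ω_8^0 + (-3)·ω_8^3 + (2)·ω_8^6 + (-2)·ω_8^9 + (-1)·ω_8^12 + (2)·ω_8^15 + (0)·ω_8^18 + (-2)·ω_8^21

X[3] = 2.5355+5.5355i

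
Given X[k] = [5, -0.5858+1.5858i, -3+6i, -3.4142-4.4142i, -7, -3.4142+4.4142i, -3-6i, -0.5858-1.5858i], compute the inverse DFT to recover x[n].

x[n] = (1/8) Σ(k=0 to 7) X[k] · e^(2πikn/8)

Computing each x[n]:
x[0] = -2
x[1] = 1
x[2] = -1
x[3] = 3
x[4] = 0
x[5] = -1
x[6] = 2
x[7] = 3

x = [-2, 1, -1, 3, 0, -1, 2, 3]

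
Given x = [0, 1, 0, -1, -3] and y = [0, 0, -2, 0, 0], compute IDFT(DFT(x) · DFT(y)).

(x ⊛ y)[n] = Σ(m=0 to 4) x[m] · y[(n-m) mod 5]

Computing each output sample:
(x ⊛ y)[0] = 2
(x ⊛ y)[1] = 6
(x ⊛ y)[2] = 0
(x ⊛ y)[3] = -2
(x ⊛ y)[4] = 0

x ⊛ y = [2, 6, 0, -2, 0]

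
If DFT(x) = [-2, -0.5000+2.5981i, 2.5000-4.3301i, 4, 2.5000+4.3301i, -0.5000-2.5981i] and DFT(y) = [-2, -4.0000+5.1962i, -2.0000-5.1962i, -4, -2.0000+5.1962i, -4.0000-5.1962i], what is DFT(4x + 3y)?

By linearity: DFT(4x + 3y) = 4·DFT(x) + 3·DFT(y)
= 4·[-2, -0.5000+2.5981i, 2.5000-4.3301i, 4, 2.5000+4.3301i, -0.5000-2.5981i] + 3·[-2, -4.0000+5.1962i, -2.0000-5.1962i, -4, -2.0000+5.1962i, -4.0000-5.1962i]

Computing element-wise:
Z[0] = 4·(-2) + 3·(-2) = -14
Z[1] = 4·(-0.5000+2.5981i) + 3·(-4.0000+5.1962i) = -14.0000+25.9810i
Z[2] = 4·(2.5000-4.3301i) + 3·(-2.0000-5.1962i) = 4.0000-32.9090i
Z[3] = 4·(4) + 3·(-4) = 4
Z[4] = 4·(2.5000+4.3301i) + 3·(-2.0000+5.1962i) = 4.0000+32.9090i
Z[5] = 4·(-0.5000-2.5981i) + 3·(-4.0000-5.1962i) = -14.0000-25.9810i

DFT(4x + 3y) = 4·X + 3·Y = [-14, -14.0000+25.9810i, 4.0000-32.9090i, 4, 4.0000+32.9090i, -14.0000-25.9810i]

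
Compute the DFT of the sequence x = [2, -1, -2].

X[k] = Σ(n=0 to 2) x[n] · ω_3^(nk)
where ω_3 = e^(-2πi/3)

Computing each X[k]:
X[0] = -1
X[1] = 3.5000-0.8660i
X[2] = 3.5000+0.8660i

X = [-1, 3.5000-0.8660i, 3.5000+0.8660i]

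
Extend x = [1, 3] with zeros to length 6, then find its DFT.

Original 2-point DFT: [4, -2]
Zero-padded 6-point DFT provides frequency interpolation.

DFT_6([x, 0, ...]) = [4, 2.5000-2.5981i, -0.5000-2.5981i, -2, -0.5000+2.5981i, 2.5000+2.5981i]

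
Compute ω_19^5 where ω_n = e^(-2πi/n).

ω_19^5 = e^(-2πi·5/19)
= cos(-2π·5/19) + i·sin(-2π·5/19)
= cos(-10π/19) + i·sin(-10π/19)

ω_19^5 = cos(-10π/19) + i·sin(-10π/19) = -0.0826-0.9966i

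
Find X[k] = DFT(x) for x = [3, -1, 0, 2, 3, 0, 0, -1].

X[k] = Σ(n=0 to 7) x[n] · ω_8^(nk)
where ω_8 = e^(-2πi/8)

Computing each X[k]:
X[0] = 6
X[1] = -2.8284-1.4142i
X[2] = 6+2i
X[3] = 2.8284-1.4142i
X[4] = 6
X[5] = 2.8284+1.4142i
X[6] = 6-2i
X[7] = -2.8284+1.4142i

X = [6, -2.8284-1.4142i, 6+2i, 2.8284-1.4142i, 6, 2.8284+1.4142i, 6-2i, -2.8284+1.4142i]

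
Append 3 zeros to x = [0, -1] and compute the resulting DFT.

Original 2-point DFT: [-1, 1]
Zero-padded 5-point DFT provides frequency interpolation.

DFT_5([x, 0, ...]) = [-1, -0.3090+0.9511i, 0.8090+0.5878i, 0.8090-0.5878i, -0.3090-0.9511i]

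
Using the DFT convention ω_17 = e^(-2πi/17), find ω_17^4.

ω_17^4 = e^(-2πi·4/17)
= cos(-2π·4/17) + i·sin(-2π·4/17)
= cos(-8π/17) + i·sin(-8π/17)

ω_17^4 = cos(-8π/17) + i·sin(-8π/17) = 0.0923-0.9957i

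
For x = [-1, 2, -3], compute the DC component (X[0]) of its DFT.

X[0] = Σ(n=0 to 2) x[n] · ω_3^0 = Σ x[n]
= (-1) + (2) + (-3)

X[0] = -2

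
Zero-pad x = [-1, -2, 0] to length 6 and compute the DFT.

Original 3-point DFT: [-3, 1.7321i, -1.7321i]
Zero-padded 6-point DFT provides frequency interpolation.

DFT_6([x, 0, ...]) = [-3, -2.0000+1.7321i, 1.7321i, 1, -1.7321i, -2.0000-1.7321i]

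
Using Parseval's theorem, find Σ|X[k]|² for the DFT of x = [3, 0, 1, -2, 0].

Parseval: Σ|x[n]|² = (1/N)Σ|X[k]|², so Σ|X[k]|² = N·Σ|x[n]|² = 5·14.0000

Σ|X[k]|² = N·Σ|x[n]|² = 5·14.0000 = 70.0000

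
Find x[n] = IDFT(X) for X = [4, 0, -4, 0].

x[n] = (1/4) Σ(k=0 to 3) X[k] · e^(2πikn/4)

Computing each x[n]:
x[0] = 0
x[1] = 2
x[2] = 0
x[3] = 2

x = [0, 2, 0, 2]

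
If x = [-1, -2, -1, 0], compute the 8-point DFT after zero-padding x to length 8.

Original 4-point DFT: [-4, 2i, 0, -2i]
Zero-padded 8-point DFT provides frequency interpolation.

DFT_8([x, 0, ...]) = [-4, -2.4142+2.4142i, 2i, 0.4142+0.4142i, 0, 0.4142-0.4142i, -2i, -2.4142-2.4142i]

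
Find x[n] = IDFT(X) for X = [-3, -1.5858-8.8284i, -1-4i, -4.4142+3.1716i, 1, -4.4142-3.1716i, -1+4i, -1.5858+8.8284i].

x[n] = (1/8) Σ(k=0 to 7) X[k] · e^(2πikn/8)

Computing each x[n]:
x[0] = -2
x[1] = 2
x[2] = 3
x[3] = -1
x[4] = 1
x[5] = -1
x[6] = -3
x[7] = -2

x = [-2, 2, 3, -1, 1, -1, -3, -2]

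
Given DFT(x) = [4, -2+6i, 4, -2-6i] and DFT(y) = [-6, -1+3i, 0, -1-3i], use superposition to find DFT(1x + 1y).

By linearity: DFT(1x + 1y) = 1·DFT(x) + 1·DFT(y)
= 1·[4, -2+6i, 4, -2-6i] + 1·[-6, -1+3i, 0, -1-3i]

Computing element-wise:
Z[0] = 1·(4) + 1·(-6) = -2
Z[1] = 1·(-2+6i) + 1·(-1+3i) = -3+9i
Z[2] = 1·(4) + 1·(0) = 4
Z[3] = 1·(-2-6i) + 1·(-1-3i) = -3-9i

DFT(1x + 1y) = 1·X + 1·Y = [-2, -3+9i, 4, -3-9i]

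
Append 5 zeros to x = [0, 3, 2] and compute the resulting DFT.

Original 3-point DFT: [5, -2.5000-0.8660i, -2.5000+0.8660i]
Zero-padded 8-point DFT provides frequency interpolation.

DFT_8([x, 0, ...]) = [5, 2.1213-4.1213i, -2-3i, -2.1213-0.1213i, -1, -2.1213+0.1213i, -2+3i, 2.1213+4.1213i]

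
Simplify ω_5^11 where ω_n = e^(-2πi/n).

Since ω_5^5 = 1, powers reduce modulo 5.
11 mod 5 = 1
So ω_5^11 = ω_5^1 = e^(-2πi·1/5)

ω_5^11 = ω_5^1 = 0.3090-0.9511i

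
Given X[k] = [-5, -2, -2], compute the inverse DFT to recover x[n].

x[n] = (1/3) Σ(k=0 to 2) X[k] · e^(2πikn/3)

Computing each x[n]:
x[0] = -3
x[1] = -1
x[2] = -1

x = [-3, -1, -1]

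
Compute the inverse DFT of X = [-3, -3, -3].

x[n] = (1/3) Σ(k=0 to 2) X[k] · e^(2πikn/3)

Computing each x[n]:
x[0] = -3
x[1] = 0
x[2] = 0

x = [-3, 0, 0]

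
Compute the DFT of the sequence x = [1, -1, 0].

X[k] = Σ(n=0 to 2) x[n] · ω_3^(nk)
where ω_3 = e^(-2πi/3)

Computing each X[k]:
X[0] = 0
X[1] = 1.5000+0.8660i
X[2] = 1.5000-0.8660i

X = [0, 1.5000+0.8660i, 1.5000-0.8660i]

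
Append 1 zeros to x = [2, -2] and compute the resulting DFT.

Original 2-point DFT: [0, 4]
Zero-padded 3-point DFT provides frequency interpolation.

DFT_3([x, 0, ...]) = [0, 3.0000+1.7321i, 3.0000-1.7321i]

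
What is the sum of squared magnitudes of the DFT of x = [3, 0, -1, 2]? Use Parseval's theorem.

Parseval: Σ|x[n]|² = (1/N)Σ|X[k]|², so Σ|X[k]|² = N·Σ|x[n]|² = 4·14.0000

Σ|X[k]|² = N·Σ|x[n]|² = 4·14.0000 = 56.0000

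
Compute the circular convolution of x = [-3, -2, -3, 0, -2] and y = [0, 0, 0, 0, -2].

(x ⊛ y)[n] = Σ(m=0 to 4) x[m] · y[(n-m) mod 5]

Computing each output sample:
(x ⊛ y)[0] = 4
(x ⊛ y)[1] = 6
(x ⊛ y)[2] = 0
(x ⊛ y)[3] = 4
(x ⊛ y)[4] = 6

x ⊛ y = [4, 6, 0, 4, 6]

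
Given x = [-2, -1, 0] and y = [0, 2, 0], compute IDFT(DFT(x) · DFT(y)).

(x ⊛ y)[n] = Σ(m=0 to 2) x[m] · y[(n-m) mod 3]

Computing each output sample:
(x ⊛ y)[0] = 0
(x ⊛ y)[1] = -4
(x ⊛ y)[2] = -2

x ⊛ y = [0, -4, -2]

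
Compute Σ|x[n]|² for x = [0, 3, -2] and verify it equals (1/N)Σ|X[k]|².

Time domain:
Σ|x[n]|² = |0|² + |3|² + |-2|² = 13.0000

Frequency domain:
(1/3)Σ|X[k]|² = (1/3)(|1|² + |-0.5000-4.3301i|² + |-0.5000+4.3301i|²) = (1/3)·39.0000 = 13.0000

Both sides agree, confirming Parseval's theorem.

Σ|x[n]|² = (1/N)Σ|X[k]|² = 13.0000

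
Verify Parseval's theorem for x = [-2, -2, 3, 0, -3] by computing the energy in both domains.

Time domain:
Σ|x[n]|² = |-2|² + |-2|² + |3|² + |0|² + |-3|² = 26.0000

Frequency domain:
(1/5)Σ|X[k]|² = (1/5)(|-4|² + |-5.9721-2.7144i|² + |2.9721+2.2654i|² + |2.9721-2.2654i|² + |-5.9721+2.7144i|²) = (1/5)·130.0000 = 26.0000

Both sides agree, confirming Parseval's theorem.

Σ|x[n]|² = (1/N)Σ|X[k]|² = 26.0000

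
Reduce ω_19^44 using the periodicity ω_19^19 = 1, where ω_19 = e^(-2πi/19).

Since ω_19^19 = 1, powers reduce modulo 19.
44 mod 19 = 6
So ω_19^44 = ω_19^6 = e^(-2πi·6/19)

ω_19^44 = ω_19^6 = -0.4017-0.9158i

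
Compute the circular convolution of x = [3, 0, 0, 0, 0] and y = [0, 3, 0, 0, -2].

(x ⊛ y)[n] = Σ(m=0 to 4) x[m] · y[(n-m) mod 5]

Computing each output sample:
(x ⊛ y)[0] = 0
(x ⊛ y)[1] = 9
(x ⊛ y)[2] = 0
(x ⊛ y)[3] = 0
(x ⊛ y)[4] = -6

x ⊛ y = [0, 9, 0, 0, -6]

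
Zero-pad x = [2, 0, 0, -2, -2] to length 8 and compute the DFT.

Original 5-point DFT: [-2, 3.0000-3.0777i, 3.0000+0.7265i, 3.0000-0.7265i, 3.0000+3.0777i]
Zero-padded 8-point DFT provides frequency interpolation.

DFT_8([x, 0, ...]) = [-2, 5.4142+1.4142i, -2i, 2.5858+1.4142i, 2, 2.5858-1.4142i, 2i, 5.4142-1.4142i]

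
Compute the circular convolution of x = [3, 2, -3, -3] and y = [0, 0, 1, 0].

(x ⊛ y)[n] = Σ(m=0 to 3) x[m] · y[(n-m) mod 4]

Computing each output sample:
(x ⊛ y)[0] = -3
(x ⊛ y)[1] = -3
(x ⊛ y)[2] = 3
(x ⊛ y)[3] = 2

x ⊛ y = [-3, -3, 3, 2]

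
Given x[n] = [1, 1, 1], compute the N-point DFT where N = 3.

X[k] = Σ(n=0 to 2) x[n] · ω_3^(nk)
where ω_3 = e^(-2πi/3)

Computing each X[k]:
X[0] = 3
X[1] = 0
X[2] = 0

X = [3, 0, 0]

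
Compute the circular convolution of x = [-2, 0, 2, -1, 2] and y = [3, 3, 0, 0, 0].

(x ⊛ y)[n] = Σ(m=0 to 4) x[m] · y[(n-m) mod 5]

Computing each output sample:
(x ⊛ y)[0] = 0
(x ⊛ y)[1] = -6
(x ⊛ y)[2] = 6
(x ⊛ y)[3] = 3
(x ⊛ y)[4] = 3

x ⊛ y = [0, -6, 6, 3, 3]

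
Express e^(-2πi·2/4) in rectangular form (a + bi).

ω_4^2 = e^(-2πi·2/4)
= cos(-2π·2/4) + i·sin(-2π·2/4)
= cos(-4π/4) + i·sin(-4π/4)

ω_4^2 = cos(-4π/4) + i·sin(-4π/4) = -1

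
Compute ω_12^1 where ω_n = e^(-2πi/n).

ω_12^1 = e^(-2πi·1/12)
= cos(-2π·1/12) + i·sin(-2π·1/12)
= cos(-2π/12) + i·sin(-2π/12)

ω_12^1 = cos(-2π/12) + i·sin(-2π/12) = 0.8660-0.5000i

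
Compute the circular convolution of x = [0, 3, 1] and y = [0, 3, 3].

(x ⊛ y)[n] = Σ(m=0 to 2) x[m] · y[(n-m) mod 3]

Computing each output sample:
(x ⊛ y)[0] = 12
(x ⊛ y)[1] = 3
(x ⊛ y)[2] = 9

x ⊛ y = [12, 3, 9]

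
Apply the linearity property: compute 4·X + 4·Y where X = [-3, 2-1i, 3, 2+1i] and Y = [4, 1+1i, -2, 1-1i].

By linearity: DFT(4x + 4y) = 4·DFT(x) + 4·DFT(y)
= 4·[-3, 2-1i, 3, 2+1i] + 4·[4, 1+1i, -2, 1-1i]

Computing element-wise:
Z[0] = 4·(-3) + 4·(4) = 4
Z[1] = 4·(2-1i) + 4·(1+1i) = 12
Z[2] = 4·(3) + 4·(-2) = 4
Z[3] = 4·(2+1i) + 4·(1-1i) = 12

DFT(4x + 4y) = 4·X + 4·Y = [4, 12, 4, 12]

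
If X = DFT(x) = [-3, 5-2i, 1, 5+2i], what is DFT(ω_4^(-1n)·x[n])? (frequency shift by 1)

Modulation property: DFT(ω_4^(-1n)·x[n]) = X[(k-1) mod 4], so circularly shift X by 1 positions.

X[k-1] = [5+2i, -3, 5-2i, 1]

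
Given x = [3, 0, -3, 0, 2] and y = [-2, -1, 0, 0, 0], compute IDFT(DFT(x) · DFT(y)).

(x ⊛ y)[n] = Σ(m=0 to 4) x[m] · y[(n-m) mod 5]

Computing each output sample:
(x ⊛ y)[0] = -8
(x ⊛ y)[1] = -3
(x ⊛ y)[2] = 6
(x ⊛ y)[3] = 3
(x ⊛ y)[4] = -4

x ⊛ y = [-8, -3, 6, 3, -4]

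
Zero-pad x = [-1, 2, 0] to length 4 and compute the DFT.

Original 3-point DFT: [1, -2.0000-1.7321i, -2.0000+1.7321i]
Zero-padded 4-point DFT provides frequency interpolation.

DFT_4([x, 0, ...]) = [1, -1-2i, -3, -1+2i]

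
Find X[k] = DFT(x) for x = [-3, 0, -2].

X[k] = Σ(n=0 to 2) x[n] · ω_3^(nk)
where ω_3 = e^(-2πi/3)

Computing each X[k]:
X[0] = -5
X[1] = -2.0000-1.7321i
X[2] = -2.0000+1.7321i

X = [-5, -2.0000-1.7321i, -2.0000+1.7321i]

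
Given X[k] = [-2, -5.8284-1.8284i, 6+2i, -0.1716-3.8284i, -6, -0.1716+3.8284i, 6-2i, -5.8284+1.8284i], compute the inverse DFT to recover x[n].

x[n] = (1/8) Σ(k=0 to 7) X[k] · e^(2πikn/8)

Computing each x[n]:
x[0] = -1
x[1] = 0
x[2] = -3
x[3] = 3
x[4] = 2
x[5] = 0
x[6] = -2
x[7] = -1

x = [-1, 0, -3, 3, 2, 0, -2, -1]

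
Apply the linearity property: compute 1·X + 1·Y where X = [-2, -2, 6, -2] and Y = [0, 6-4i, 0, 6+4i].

By linearity: DFT(1x + 1y) = 1·DFT(x) + 1·DFT(y)
= 1·[-2, -2, 6, -2] + 1·[0, 6-4i, 0, 6+4i]

Computing element-wise:
Z[0] = 1·(-2) + 1·(0) = -2
Z[1] = 1·(-2) + 1·(6-4i) = 4-4i
Z[2] = 1·(6) + 1·(0) = 6
Z[3] = 1·(-2) + 1·(6+4i) = 4+4i

DFT(1x + 1y) = 1·X + 1·Y = [-2, 4-4i, 6, 4+4i]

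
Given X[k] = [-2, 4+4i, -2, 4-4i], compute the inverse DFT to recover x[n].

x[n] = (1/4) Σ(k=0 to 3) X[k] · e^(2πikn/4)

Computing each x[n]:
x[0] = 1
x[1] = -2
x[2] = -3
x[3] = 2

x = [1, -2, -3, 2]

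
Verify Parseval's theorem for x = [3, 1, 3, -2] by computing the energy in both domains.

Time domain:
Σ|x[n]|² = |3|² + |1|² + |3|² + |-2|² = 23.0000

Frequency domain:
(1/4)Σ|X[k]|² = (1/4)(|5|² + |-3i|² + |7|² + |3i|²) = (1/4)·92.0000 = 23.0000

Both sides agree, confirming Parseval's theorem.

Σ|x[n]|² = (1/N)Σ|X[k]|² = 23.0000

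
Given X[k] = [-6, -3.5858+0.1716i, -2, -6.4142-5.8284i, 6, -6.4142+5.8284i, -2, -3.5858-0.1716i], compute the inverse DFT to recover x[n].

x[n] = (1/8) Σ(k=0 to 7) X[k] · e^(2πikn/8)

Computing each x[n]:
x[0] = -3
x[1] = 0
x[2] = -1
x[3] = -1
x[4] = 2
x[5] = -3
x[6] = 2
x[7] = -2

x = [-3, 0, -1, -1, 2, -3, 2, -2]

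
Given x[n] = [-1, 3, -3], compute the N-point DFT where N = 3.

X[k] = Σ(n=0 to 2) x[n] · ω_3^(nk)
where ω_3 = e^(-2πi/3)

Computing each X[k]:
X[0] = -1
X[1] = -1.0000-5.1962i
X[2] = -1.0000+5.1962i

X = [-1, -1.0000-5.1962i, -1.0000+5.1962i]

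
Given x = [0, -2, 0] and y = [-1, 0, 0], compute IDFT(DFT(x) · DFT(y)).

(x ⊛ y)[n] = Σ(m=0 to 2) x[m] · y[(n-m) mod 3]

Computing each output sample:
(x ⊛ y)[0] = 0
(x ⊛ y)[1] = 2
(x ⊛ y)[2] = 0

x ⊛ y = [0, 2, 0]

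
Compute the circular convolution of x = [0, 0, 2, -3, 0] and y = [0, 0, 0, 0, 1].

(x ⊛ y)[n] = Σ(m=0 to 4) x[m] · y[(n-m) mod 5]

Computing each output sample:
(x ⊛ y)[0] = 0
(x ⊛ y)[1] = 2
(x ⊛ y)[2] = -3
(x ⊛ y)[3] = 0
(x ⊛ y)[4] = 0

x ⊛ y = [0, 2, -3, 0, 0]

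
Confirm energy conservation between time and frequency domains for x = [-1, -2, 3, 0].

Time domain:
Σ|x[n]|² = |-1|² + |-2|² + |3|² + |0|² = 14.0000

Frequency domain:
(1/4)Σ|X[k]|² = (1/4)(|0|² + |-4+2i|² + |4|² + |-4-2i|²) = (1/4)·56.0000 = 14.0000

Both sides agree, confirming Parseval's theorem.

Σ|x[n]|² = (1/N)Σ|X[k]|² = 14.0000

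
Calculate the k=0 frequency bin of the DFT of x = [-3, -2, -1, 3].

X[0] = Σ(n=0 to 3) x[n] · ω_4^0 = Σ x[n]
= (-3) + (-2) + (-1) + (3)

X[0] = -3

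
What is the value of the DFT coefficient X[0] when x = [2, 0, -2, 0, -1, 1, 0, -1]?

X[0] = Σ(n=0 to 7) x[n] · ω_8^0 = Σ x[n]
= (2) + (0) + (-2) + (0) + (-1) + (1) + (0) + (-1)

X[0] = -1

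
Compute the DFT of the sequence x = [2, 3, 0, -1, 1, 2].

X[k] = Σ(n=0 to 5) x[n] · ω_6^(nk)
where ω_6 = e^(-2πi/6)

Computing each X[k]:
X[0] = 7
X[1] = 5
X[2] = -2.0000-1.7321i
X[3] = -1
X[4] = -2.0000+1.7321i
X[5] = 5

X = [7, 5, -2.0000-1.7321i, -1, -2.0000+1.7321i, 5]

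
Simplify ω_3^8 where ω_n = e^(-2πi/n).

Since ω_3^3 = 1, powers reduce modulo 3.
8 mod 3 = 2
So ω_3^8 = ω_3^2 = e^(-2πi·2/3)

ω_3^8 = ω_3^2 = -0.5000+0.8660i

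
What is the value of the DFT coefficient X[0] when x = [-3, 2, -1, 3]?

X[0] = Σ(n=0 to 3) x[n] · ω_4^0 = Σ x[n]
= (-3) + (2) + (-1) + (3)

X[0] = 1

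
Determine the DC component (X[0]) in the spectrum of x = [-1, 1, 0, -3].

X[0] = Σ(n=0 to 3) x[n] · ω_4^0 = Σ x[n]
= (-1) + (1) + (0) + (-3)

X[0] = -3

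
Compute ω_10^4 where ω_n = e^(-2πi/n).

ω_10^4 = e^(-2πi·4/10)
= cos(-2π·4/10) + i·sin(-2π·4/10)
= cos(-8π/10) + i·sin(-8π/10)

ω_10^4 = cos(-8π/10) + i·sin(-8π/10) = -0.8090-0.5878i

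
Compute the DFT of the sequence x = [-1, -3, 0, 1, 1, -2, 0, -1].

X[k] = Σ(n=0 to 7) x[n] · ω_8^(nk)
where ω_8 = e^(-2πi/8)

Computing each X[k]:
X[0] = -5
X[1] = -4.1213-0.7071i
X[2] = 5i
X[3] = 0.1213-0.7071i
X[4] = 5
X[5] = 0.1213+0.7071i
X[6] = -5i
X[7] = -4.1213+0.7071i

X = [-5, -4.1213-0.7071i, 5i, 0.1213-0.7071i, 5, 0.1213+0.7071i, -5i, -4.1213+0.7071i]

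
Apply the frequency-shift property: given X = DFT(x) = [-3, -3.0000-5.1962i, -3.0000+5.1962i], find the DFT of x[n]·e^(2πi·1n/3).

Modulation property: DFT(ω_3^(-1n)·x[n]) = X[(k-1) mod 3], so circularly shift X by 1 positions.

X[k-1] = [-3.0000+5.1962i, -3, -3.0000-5.1962i]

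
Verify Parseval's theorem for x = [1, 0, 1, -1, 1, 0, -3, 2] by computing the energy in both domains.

Time domain:
Σ|x[n]|² = |1|² + |0|² + |1|² + |-1|² + |1|² + |0|² + |-3|² + |2|² = 17.0000

Frequency domain:
(1/8)Σ|X[k]|² = (1/8)(|1|² + |2.1213-1.8787i|² + |4+1i|² + |-2.1213+6.1213i|² + |-1|² + |-2.1213-6.1213i|² + |4-1i|² + |2.1213+1.8787i|²) = (1/8)·136.0000 = 17.0000

Both sides agree, confirming Parseval's theorem.

Σ|x[n]|² = (1/N)Σ|X[k]|² = 17.0000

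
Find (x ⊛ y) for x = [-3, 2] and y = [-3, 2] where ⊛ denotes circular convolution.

(x ⊛ y)[n] = Σ(m=0 to 1) x[m] · y[(n-m) mod 2]

Computing each output sample:
(x ⊛ y)[0] = 13
(x ⊛ y)[1] = -12

x ⊛ y = [13, -12]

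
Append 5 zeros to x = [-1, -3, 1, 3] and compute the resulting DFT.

Original 4-point DFT: [0, -2+6i, 0, -2-6i]
Zero-padded 9-point DFT provides frequency interpolation.

DFT_9([x, 0, ...]) = [0, -4.6245-1.6545i, -3.9606+5.2105i, 3.0000+3.4641i, 1.0851-0.9292i, 1.0851+0.9292i, 3.0000-3.4641i, -3.9606-5.2105i, -4.6245+1.6545i]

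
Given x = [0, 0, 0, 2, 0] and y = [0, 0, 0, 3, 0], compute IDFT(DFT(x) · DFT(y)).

(x ⊛ y)[n] = Σ(m=0 to 4) x[m] · y[(n-m) mod 5]

Computing each output sample:
(x ⊛ y)[0] = 0
(x ⊛ y)[1] = 6
(x ⊛ y)[2] = 0
(x ⊛ y)[3] = 0
(x ⊛ y)[4] = 0

x ⊛ y = [0, 6, 0, 0, 0]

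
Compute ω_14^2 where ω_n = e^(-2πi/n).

ω_14^2 = e^(-2πi·2/14)
= cos(-2π·2/14) + i·sin(-2π·2/14)
= cos(-4π/14) + i·sin(-4π/14)

ω_14^2 = cos(-4π/14) + i·sin(-4π/14) = 0.6235-0.7818i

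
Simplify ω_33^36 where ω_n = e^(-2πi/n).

Since ω_33^33 = 1, powers reduce modulo 33.
36 mod 33 = 3
So ω_33^36 = ω_33^3 = e^(-2πi·3/33)

ω_33^36 = ω_33^3 = 0.8413-0.5406i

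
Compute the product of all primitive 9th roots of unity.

The primitive 9th roots of unity are ω_9^k for k coprime to 9: k ∈ {1, 2, 4, 5, 7, 8}
Their product equals the constant term of the cyclotomic polynomial Φ_9(x) up to sign.
For n ≥ 3, the product of all primitive nth roots of unity is 1. (For n=1 it is 1; for n=2 it is -1.)

1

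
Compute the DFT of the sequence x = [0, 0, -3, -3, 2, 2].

X[k] = Σ(n=0 to 5) x[n] · ω_6^(nk)
where ω_6 = e^(-2πi/6)

Computing each X[k]:
X[0] = -2
X[1] = 4.5000+6.0622i
X[2] = -3.5000-2.5981i
X[3] = 0
X[4] = -3.5000+2.5981i
X[5] = 4.5000-6.0622i

X = [-2, 4.5000+6.0622i, -3.5000-2.5981i, 0, -3.5000+2.5981i, 4.5000-6.0622i]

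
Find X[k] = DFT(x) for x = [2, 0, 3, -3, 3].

X[k] = Σ(n=0 to 4) x[n] · ω_5^(nk)
where ω_5 = e^(-2πi/5)

Computing each X[k]:
X[0] = 5
X[1] = 2.9271-0.6735i
X[2] = -0.4271+7.4697i
X[3] = -0.4271-7.4697i
X[4] = 2.9271+0.6735i

X = [5, 2.9271-0.6735i, -0.4271+7.4697i, -0.4271-7.4697i, 2.9271+0.6735i]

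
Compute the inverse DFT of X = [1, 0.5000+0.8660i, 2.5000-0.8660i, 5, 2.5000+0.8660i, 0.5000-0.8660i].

x[n] = (1/6) Σ(k=0 to 5) X[k] · e^(2πikn/6)

Computing each x[n]:
x[0] = 2
x[1] = -1
x[2] = 0
x[3] = 0
x[4] = 1
x[5] = -1

x = [2, -1, 0, 0, 1, -1]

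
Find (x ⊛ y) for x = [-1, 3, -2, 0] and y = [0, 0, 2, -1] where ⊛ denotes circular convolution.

(x ⊛ y)[n] = Σ(m=0 to 3) x[m] · y[(n-m) mod 4]

Computing each output sample:
(x ⊛ y)[0] = -7
(x ⊛ y)[1] = 2
(x ⊛ y)[2] = -2
(x ⊛ y)[3] = 7

x ⊛ y = [-7, 2, -2, 7]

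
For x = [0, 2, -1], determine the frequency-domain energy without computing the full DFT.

Parseval: Σ|x[n]|² = (1/N)Σ|X[k]|², so Σ|X[k]|² = N·Σ|x[n]|² = 3·5.0000

Σ|X[k]|² = N·Σ|x[n]|² = 3·5.0000 = 15.0000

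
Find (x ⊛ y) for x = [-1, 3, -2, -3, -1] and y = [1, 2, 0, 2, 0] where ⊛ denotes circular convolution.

(x ⊛ y)[n] = Σ(m=0 to 4) x[m] · y[(n-m) mod 5]

Computing each output sample:
(x ⊛ y)[0] = -7
(x ⊛ y)[1] = -5
(x ⊛ y)[2] = 2
(x ⊛ y)[3] = -9
(x ⊛ y)[4] = -1

x ⊛ y = [-7, -5, 2, -9, -1]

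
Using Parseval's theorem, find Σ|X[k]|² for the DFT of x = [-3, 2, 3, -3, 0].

Parseval: Σ|x[n]|² = (1/N)Σ|X[k]|², so Σ|X[k]|² = N·Σ|x[n]|² = 5·31.0000

Σ|X[k]|² = N·Σ|x[n]|² = 5·31.0000 = 155.0000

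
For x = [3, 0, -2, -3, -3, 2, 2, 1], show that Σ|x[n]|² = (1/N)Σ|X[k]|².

Time domain:
Σ|x[n]|² = |3|² + |0|² + |-2|² + |-3|² + |-3|² + |2|² + |2|² + |1|² = 40.0000

Frequency domain:
(1/8)Σ|X[k]|² = (1/8)(|0|² + |7.4142+8.2426i|² + |-4i|² + |4.5858+0.2426i|² + |0|² + |4.5858-0.2426i|² + |4i|² + |7.4142-8.2426i|²) = (1/8)·320.0000 = 40.0000

Both sides agree, confirming Parseval's theorem.

Σ|x[n]|² = (1/N)Σ|X[k]|² = 40.0000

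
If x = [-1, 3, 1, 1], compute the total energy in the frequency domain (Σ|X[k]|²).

Parseval: Σ|x[n]|² = (1/N)Σ|X[k]|², so Σ|X[k]|² = N·Σ|x[n]|² = 4·12.0000

Σ|X[k]|² = N·Σ|x[n]|² = 4·12.0000 = 48.0000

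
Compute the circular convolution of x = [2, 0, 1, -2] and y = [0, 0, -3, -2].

(x ⊛ y)[n] = Σ(m=0 to 3) x[m] · y[(n-m) mod 4]

Computing each output sample:
(x ⊛ y)[0] = -3
(x ⊛ y)[1] = 4
(x ⊛ y)[2] = -2
(x ⊛ y)[3] = -4

x ⊛ y = [-3, 4, -2, -4]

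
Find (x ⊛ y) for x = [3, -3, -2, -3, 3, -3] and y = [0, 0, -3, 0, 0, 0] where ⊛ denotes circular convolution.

(x ⊛ y)[n] = Σ(m=0 to 5) x[m] · y[(n-m) mod 6]

Computing each output sample:
(x ⊛ y)[0] = -9
(x ⊛ y)[1] = 9
(x ⊛ y)[2] = -9
(x ⊛ y)[3] = 9
(x ⊛ y)[4] = 6
(x ⊛ y)[5] = 9

x ⊛ y = [-9, 9, -9, 9, 6, 9]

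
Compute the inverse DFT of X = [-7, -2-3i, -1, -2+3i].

x[n] = (1/4) Σ(k=0 to 3) X[k] · e^(2πikn/4)

Computing each x[n]:
x[0] = -3
x[1] = 0
x[2] = -1
x[3] = -3

x = [-3, 0, -1, -3]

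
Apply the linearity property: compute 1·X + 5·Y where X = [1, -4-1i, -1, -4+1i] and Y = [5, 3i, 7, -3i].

By linearity: DFT(1x + 5y) = 1·DFT(x) + 5·DFT(y)
= 1·[1, -4-1i, -1, -4+1i] + 5·[5, 3i, 7, -3i]

Computing element-wise:
Z[0] = 1·(1) + 5·(5) = 26
Z[1] = 1·(-4-1i) + 5·(3i) = -4+14i
Z[2] = 1·(-1) + 5·(7) = 34
Z[3] = 1·(-4+1i) + 5·(-3i) = -4-14i

DFT(1x + 5y) = 1·X + 5·Y = [26, -4+14i, 34, -4-14i]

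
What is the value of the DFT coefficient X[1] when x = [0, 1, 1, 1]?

X[1] = Σ(n=0 to 3) x[n] · ω_4^(1n) where ω_4 = e^(-2πi/4)
= (0)·ω_4^0 + (1)·ω_4^1 + (1)·ω_4^2 + (1)·ω_4^3

X[1] = -1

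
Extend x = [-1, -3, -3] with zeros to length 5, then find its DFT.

Original 3-point DFT: [-7, 2, 2]
Zero-padded 5-point DFT provides frequency interpolation.

DFT_5([x, 0, ...]) = [-7, 0.5000+4.6165i, 0.5000-1.0898i, 0.5000+1.0898i, 0.5000-4.6165i]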